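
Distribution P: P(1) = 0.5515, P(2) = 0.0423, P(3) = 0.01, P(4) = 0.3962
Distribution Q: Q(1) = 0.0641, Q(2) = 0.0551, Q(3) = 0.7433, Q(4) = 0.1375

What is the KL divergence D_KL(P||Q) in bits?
2.2390 bits

D_KL(P||Q) = Σ P(x) log₂(P(x)/Q(x))

Computing term by term:
  P(1)·log₂(P(1)/Q(1)) = 0.5515·log₂(0.5515/0.0641) = 1.71239
  P(2)·log₂(P(2)/Q(2)) = 0.0423·log₂(0.0423/0.0551) = -0.01613
  P(3)·log₂(P(3)/Q(3)) = 0.01·log₂(0.01/0.7433) = -0.06216
  P(4)·log₂(P(4)/Q(4)) = 0.3962·log₂(0.3962/0.1375) = 0.60492

D_KL(P||Q) = 1.71239 - 0.01613 - 0.06216 + 0.60492 = 2.23902 ≈ 2.2390 bits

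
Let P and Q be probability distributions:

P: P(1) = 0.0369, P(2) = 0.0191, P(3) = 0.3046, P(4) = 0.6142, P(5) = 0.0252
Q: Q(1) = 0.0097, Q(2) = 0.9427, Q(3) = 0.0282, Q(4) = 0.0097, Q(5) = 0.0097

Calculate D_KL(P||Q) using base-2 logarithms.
4.7199 bits

D_KL(P||Q) = Σ P(x) log₂(P(x)/Q(x))

Computing term by term:
  P(1)·log₂(P(1)/Q(1)) = 0.0369·log₂(0.0369/0.0097) = 0.07113
  P(2)·log₂(P(2)/Q(2)) = 0.0191·log₂(0.0191/0.9427) = -0.10744
  P(3)·log₂(P(3)/Q(3)) = 0.3046·log₂(0.3046/0.0282) = 1.04574
  P(4)·log₂(P(4)/Q(4)) = 0.6142·log₂(0.6142/0.0097) = 3.67573
  P(5)·log₂(P(5)/Q(5)) = 0.0252·log₂(0.0252/0.0097) = 0.03471

D_KL(P||Q) = 0.07113 - 0.10744 + 1.04574 + 3.67573 + 0.03471 = 4.71987 ≈ 4.7199 bits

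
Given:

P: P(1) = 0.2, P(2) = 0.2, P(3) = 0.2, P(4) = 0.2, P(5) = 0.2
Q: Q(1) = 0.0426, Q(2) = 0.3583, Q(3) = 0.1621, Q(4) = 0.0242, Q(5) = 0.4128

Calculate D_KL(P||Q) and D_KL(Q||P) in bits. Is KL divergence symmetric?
D_KL(P||Q) = 0.7389 bits, D_KL(Q||P) = 0.5150 bits. No, KL divergence is not symmetric.

D_KL(P||Q) = Σ P(x) log₂(P(x)/Q(x))

Computing term by term:
  P(1)·log₂(P(1)/Q(1)) = 0.2·log₂(0.2/0.0426) = 0.44621
  P(2)·log₂(P(2)/Q(2)) = 0.2·log₂(0.2/0.3583) = -0.16823
  P(3)·log₂(P(3)/Q(3)) = 0.2·log₂(0.2/0.1621) = 0.06062
  P(4)·log₂(P(4)/Q(4)) = 0.2·log₂(0.2/0.0242) = 0.60938
  P(5)·log₂(P(5)/Q(5)) = 0.2·log₂(0.2/0.4128) = -0.20909

D_KL(P||Q) = 0.44621 - 0.16823 + 0.06062 + 0.60938 - 0.20909 = 0.73889 ≈ 0.7389 bits

D_KL(Q||P) = Σ Q(x) log₂(Q(x)/P(x))

Computing term by term:
  Q(1)·log₂(Q(1)/P(1)) = 0.0426·log₂(0.0426/0.2) = -0.09504
  Q(2)·log₂(Q(2)/P(2)) = 0.3583·log₂(0.3583/0.2) = 0.30139
  Q(3)·log₂(Q(3)/P(3)) = 0.1621·log₂(0.1621/0.2) = -0.04914
  Q(4)·log₂(Q(4)/P(4)) = 0.0242·log₂(0.0242/0.2) = -0.07374
  Q(5)·log₂(Q(5)/P(5)) = 0.4128·log₂(0.4128/0.2) = 0.43156

D_KL(Q||P) = -0.09504 + 0.30139 - 0.04914 - 0.07374 + 0.43156 = 0.51503 ≈ 0.5150 bits

These are NOT equal (difference: 0.2239 bits). KL divergence is asymmetric: D_KL(P||Q) ≠ D_KL(Q||P) in general.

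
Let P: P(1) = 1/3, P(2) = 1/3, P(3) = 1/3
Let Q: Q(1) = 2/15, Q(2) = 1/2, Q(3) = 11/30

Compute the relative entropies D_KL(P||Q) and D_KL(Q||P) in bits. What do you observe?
D_KL(P||Q) = 0.1998 bits, D_KL(Q||P) = 0.1666 bits. The two directions give different values (D_KL(P||Q) exceeds D_KL(Q||P) by 0.0332 bits): KL divergence is asymmetric.

D_KL(P||Q) = Σ P(x) log₂(P(x)/Q(x))

Computing term by term:
  P(1)·log₂(P(1)/Q(1)) = (1/3)·log₂((1/3)/(2/15)) = 0.44064
  P(2)·log₂(P(2)/Q(2)) = (1/3)·log₂((1/3)/(1/2)) = -0.19499
  P(3)·log₂(P(3)/Q(3)) = (1/3)·log₂((1/3)/(11/30)) = -0.04583

D_KL(P||Q) = 0.44064 - 0.19499 - 0.04583 = 0.19982 ≈ 0.1998 bits

D_KL(Q||P) = Σ Q(x) log₂(Q(x)/P(x))

Computing term by term:
  Q(1)·log₂(Q(1)/P(1)) = (2/15)·log₂((2/15)/(1/3)) = -0.17626
  Q(2)·log₂(Q(2)/P(2)) = (1/2)·log₂((1/2)/(1/3)) = 0.29248
  Q(3)·log₂(Q(3)/P(3)) = (11/30)·log₂((11/30)/(1/3)) = 0.05042

D_KL(Q||P) = -0.17626 + 0.29248 + 0.05042 = 0.16664 ≈ 0.1666 bits

These are NOT equal (difference: 0.0332 bits). KL divergence is asymmetric: D_KL(P||Q) ≠ D_KL(Q||P) in general.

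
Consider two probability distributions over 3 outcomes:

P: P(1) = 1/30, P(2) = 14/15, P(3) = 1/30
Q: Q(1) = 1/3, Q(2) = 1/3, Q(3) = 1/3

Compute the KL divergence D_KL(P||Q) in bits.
1.1649 bits

D_KL(P||Q) = Σ P(x) log₂(P(x)/Q(x))

Computing term by term:
  P(1)·log₂(P(1)/Q(1)) = (1/30)·log₂((1/30)/(1/3)) = -0.11073
  P(2)·log₂(P(2)/Q(2)) = (14/15)·log₂((14/15)/(1/3)) = 1.38640
  P(3)·log₂(P(3)/Q(3)) = (1/30)·log₂((1/30)/(1/3)) = -0.11073

D_KL(P||Q) = -0.11073 + 1.38640 - 0.11073 = 1.16494 ≈ 1.1649 bits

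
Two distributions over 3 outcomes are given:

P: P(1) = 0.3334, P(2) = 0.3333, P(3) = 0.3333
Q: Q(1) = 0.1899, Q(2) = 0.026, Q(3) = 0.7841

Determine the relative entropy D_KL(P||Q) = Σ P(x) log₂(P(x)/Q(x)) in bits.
1.0860 bits

D_KL(P||Q) = Σ P(x) log₂(P(x)/Q(x))

Computing term by term:
  P(1)·log₂(P(1)/Q(1)) = 0.3334·log₂(0.3334/0.1899) = 0.27073
  P(2)·log₂(P(2)/Q(2)) = 0.3333·log₂(0.3333/0.026) = 1.22662
  P(3)·log₂(P(3)/Q(3)) = 0.3333·log₂(0.3333/0.7841) = -0.41136

D_KL(P||Q) = 0.27073 + 1.22662 - 0.41136 = 1.08599 ≈ 1.0860 bits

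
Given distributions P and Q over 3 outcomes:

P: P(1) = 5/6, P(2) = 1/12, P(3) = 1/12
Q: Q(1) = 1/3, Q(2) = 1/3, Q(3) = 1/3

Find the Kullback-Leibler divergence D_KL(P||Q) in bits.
0.7683 bits

D_KL(P||Q) = Σ P(x) log₂(P(x)/Q(x))

Computing term by term:
  P(1)·log₂(P(1)/Q(1)) = (5/6)·log₂((5/6)/(1/3)) = 1.10161
  P(2)·log₂(P(2)/Q(2)) = (1/12)·log₂((1/12)/(1/3)) = -0.16667
  P(3)·log₂(P(3)/Q(3)) = (1/12)·log₂((1/12)/(1/3)) = -0.16667

D_KL(P||Q) = 1.10161 - 0.16667 - 0.16667 = 0.76827 ≈ 0.7683 bits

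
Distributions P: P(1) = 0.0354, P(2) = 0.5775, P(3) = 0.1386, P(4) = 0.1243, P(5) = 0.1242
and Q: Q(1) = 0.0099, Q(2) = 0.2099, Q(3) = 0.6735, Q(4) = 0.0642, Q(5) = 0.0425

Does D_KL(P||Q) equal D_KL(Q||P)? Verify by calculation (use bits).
D_KL(P||Q) = 0.9028 bits, D_KL(Q||P) = 1.0845 bits. No — D_KL(P||Q) ≠ D_KL(Q||P) for this pair.

D_KL(P||Q) = Σ P(x) log₂(P(x)/Q(x))

Computing term by term:
  P(1)·log₂(P(1)/Q(1)) = 0.0354·log₂(0.0354/0.0099) = 0.06507
  P(2)·log₂(P(2)/Q(2)) = 0.5775·log₂(0.5775/0.2099) = 0.84322
  P(3)·log₂(P(3)/Q(3)) = 0.1386·log₂(0.1386/0.6735) = -0.31611
  P(4)·log₂(P(4)/Q(4)) = 0.1243·log₂(0.1243/0.0642) = 0.11848
  P(5)·log₂(P(5)/Q(5)) = 0.1242·log₂(0.1242/0.0425) = 0.19215

D_KL(P||Q) = 0.06507 + 0.84322 - 0.31611 + 0.11848 + 0.19215 = 0.90281 ≈ 0.9028 bits

D_KL(Q||P) = Σ Q(x) log₂(Q(x)/P(x))

Computing term by term:
  Q(1)·log₂(Q(1)/P(1)) = 0.0099·log₂(0.0099/0.0354) = -0.01820
  Q(2)·log₂(Q(2)/P(2)) = 0.2099·log₂(0.2099/0.5775) = -0.30648
  Q(3)·log₂(Q(3)/P(3)) = 0.6735·log₂(0.6735/0.1386) = 1.53609
  Q(4)·log₂(Q(4)/P(4)) = 0.0642·log₂(0.0642/0.1243) = -0.06119
  Q(5)·log₂(Q(5)/P(5)) = 0.0425·log₂(0.0425/0.1242) = -0.06575

D_KL(Q||P) = -0.01820 - 0.30648 + 1.53609 - 0.06119 - 0.06575 = 1.08447 ≈ 1.0845 bits

These are NOT equal (difference: 0.1817 bits). KL divergence is asymmetric: D_KL(P||Q) ≠ D_KL(Q||P) in general.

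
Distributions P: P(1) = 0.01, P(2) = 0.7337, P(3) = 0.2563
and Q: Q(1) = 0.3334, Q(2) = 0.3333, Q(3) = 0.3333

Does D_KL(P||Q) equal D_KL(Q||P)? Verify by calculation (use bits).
D_KL(P||Q) = 0.6875 bits, D_KL(Q||P) = 1.4336 bits. No — D_KL(P||Q) ≠ D_KL(Q||P) for this pair.

D_KL(P||Q) = Σ P(x) log₂(P(x)/Q(x))

Computing term by term:
  P(1)·log₂(P(1)/Q(1)) = 0.01·log₂(0.01/0.3334) = -0.05059
  P(2)·log₂(P(2)/Q(2)) = 0.7337·log₂(0.7337/0.3333) = 0.83522
  P(3)·log₂(P(3)/Q(3)) = 0.2563·log₂(0.2563/0.3333) = -0.09713

D_KL(P||Q) = -0.05059 + 0.83522 - 0.09713 = 0.68750 ≈ 0.6875 bits

D_KL(Q||P) = Σ Q(x) log₂(Q(x)/P(x))

Computing term by term:
  Q(1)·log₂(Q(1)/P(1)) = 0.3334·log₂(0.3334/0.01) = 1.68673
  Q(2)·log₂(Q(2)/P(2)) = 0.3333·log₂(0.3333/0.7337) = -0.37942
  Q(3)·log₂(Q(3)/P(3)) = 0.3333·log₂(0.3333/0.2563) = 0.12632

D_KL(Q||P) = 1.68673 - 0.37942 + 0.12632 = 1.43363 ≈ 1.4336 bits

These are NOT equal (difference: 0.7461 bits). KL divergence is asymmetric: D_KL(P||Q) ≠ D_KL(Q||P) in general.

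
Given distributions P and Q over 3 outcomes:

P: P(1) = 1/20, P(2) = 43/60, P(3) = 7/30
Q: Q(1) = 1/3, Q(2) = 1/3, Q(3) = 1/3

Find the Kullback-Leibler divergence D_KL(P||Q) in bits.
0.5345 bits

D_KL(P||Q) = Σ P(x) log₂(P(x)/Q(x))

Computing term by term:
  P(1)·log₂(P(1)/Q(1)) = (1/20)·log₂((1/20)/(1/3)) = -0.13685
  P(2)·log₂(P(2)/Q(2)) = (43/60)·log₂((43/60)/(1/3)) = 0.79144
  P(3)·log₂(P(3)/Q(3)) = (7/30)·log₂((7/30)/(1/3)) = -0.12007

D_KL(P||Q) = -0.13685 + 0.79144 - 0.12007 = 0.53452 ≈ 0.5345 bits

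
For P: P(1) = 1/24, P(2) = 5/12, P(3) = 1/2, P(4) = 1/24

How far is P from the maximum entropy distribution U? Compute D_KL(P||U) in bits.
0.5917 bits

U(i) = 1/4 for all i

D_KL(P||U) = Σ P(x) log₂(P(x) / (1/4))
           = Σ P(x) log₂(P(x)) + log₂(4)
           = log₂(4) - H(P)

H(P) = -Σ P(x) log₂(P(x)):
  -P(1)·log₂(P(1)) = -(1/24)·log₂(1/24) = 0.19104
  -P(2)·log₂(P(2)) = -(5/12)·log₂(5/12) = 0.52626
  -P(3)·log₂(P(3)) = -(1/2)·log₂(1/2) = 0.50000
  -P(4)·log₂(P(4)) = -(1/24)·log₂(1/24) = 0.19104
H(P) = 0.19104 + 0.52626 + 0.50000 + 0.19104 = 1.40834 bits

log₂(4) = 2.00000 bits

D_KL(P||U) = 2.00000 - 1.40834 = 0.59166 ≈ 0.5917 bits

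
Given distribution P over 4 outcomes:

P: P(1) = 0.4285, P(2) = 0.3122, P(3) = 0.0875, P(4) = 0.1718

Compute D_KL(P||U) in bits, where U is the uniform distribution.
0.2077 bits

U(i) = 1/4 for all i

D_KL(P||U) = Σ P(x) log₂(P(x) / (1/4))
           = Σ P(x) log₂(P(x)) + log₂(4)
           = log₂(4) - H(P)

H(P) = -Σ P(x) log₂(P(x)):
  -P(1)·log₂(P(1)) = -(0.4285)·log₂(0.4285) = 0.52390
  -P(2)·log₂(P(2)) = -(0.3122)·log₂(0.3122) = 0.52433
  -P(3)·log₂(P(3)) = -(0.0875)·log₂(0.0875) = 0.30753
  -P(4)·log₂(P(4)) = -(0.1718)·log₂(0.1718) = 0.43658
H(P) = 0.52390 + 0.52433 + 0.30753 + 0.43658 = 1.79234 bits

log₂(4) = 2.00000 bits

D_KL(P||U) = 2.00000 - 1.79234 = 0.20766 ≈ 0.2077 bits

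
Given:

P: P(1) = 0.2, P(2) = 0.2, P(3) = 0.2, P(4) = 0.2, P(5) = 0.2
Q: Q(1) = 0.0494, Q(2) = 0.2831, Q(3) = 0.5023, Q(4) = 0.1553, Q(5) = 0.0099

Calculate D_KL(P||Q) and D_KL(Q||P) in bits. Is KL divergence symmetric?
D_KL(P||Q) = 0.9778 bits, D_KL(Q||P) = 0.6100 bits. No, KL divergence is not symmetric.

D_KL(P||Q) = Σ P(x) log₂(P(x)/Q(x))

Computing term by term:
  P(1)·log₂(P(1)/Q(1)) = 0.2·log₂(0.2/0.0494) = 0.40348
  P(2)·log₂(P(2)/Q(2)) = 0.2·log₂(0.2/0.2831) = -0.10026
  P(3)·log₂(P(3)/Q(3)) = 0.2·log₂(0.2/0.5023) = -0.26571
  P(4)·log₂(P(4)/Q(4)) = 0.2·log₂(0.2/0.1553) = 0.07299
  P(5)·log₂(P(5)/Q(5)) = 0.2·log₂(0.2/0.0099) = 0.86729

D_KL(P||Q) = 0.40348 - 0.10026 - 0.26571 + 0.07299 + 0.86729 = 0.97779 ≈ 0.9778 bits

D_KL(Q||P) = Σ Q(x) log₂(Q(x)/P(x))

Computing term by term:
  Q(1)·log₂(Q(1)/P(1)) = 0.0494·log₂(0.0494/0.2) = -0.09966
  Q(2)·log₂(Q(2)/P(2)) = 0.2831·log₂(0.2831/0.2) = 0.14192
  Q(3)·log₂(Q(3)/P(3)) = 0.5023·log₂(0.5023/0.2) = 0.66733
  Q(4)·log₂(Q(4)/P(4)) = 0.1553·log₂(0.1553/0.2) = -0.05668
  Q(5)·log₂(Q(5)/P(5)) = 0.0099·log₂(0.0099/0.2) = -0.04293

D_KL(Q||P) = -0.09966 + 0.14192 + 0.66733 - 0.05668 - 0.04293 = 0.60998 ≈ 0.6100 bits

These are NOT equal (difference: 0.3678 bits). KL divergence is asymmetric: D_KL(P||Q) ≠ D_KL(Q||P) in general.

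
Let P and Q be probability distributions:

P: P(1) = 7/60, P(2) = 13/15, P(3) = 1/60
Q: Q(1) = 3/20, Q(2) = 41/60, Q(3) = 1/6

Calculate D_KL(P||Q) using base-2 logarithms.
0.1995 bits

D_KL(P||Q) = Σ P(x) log₂(P(x)/Q(x))

Computing term by term:
  P(1)·log₂(P(1)/Q(1)) = (7/60)·log₂((7/60)/(3/20)) = -0.04230
  P(2)·log₂(P(2)/Q(2)) = (13/15)·log₂((13/15)/(41/60)) = 0.29717
  P(3)·log₂(P(3)/Q(3)) = (1/60)·log₂((1/60)/(1/6)) = -0.05537

D_KL(P||Q) = -0.04230 + 0.29717 - 0.05537 = 0.19950 ≈ 0.1995 bits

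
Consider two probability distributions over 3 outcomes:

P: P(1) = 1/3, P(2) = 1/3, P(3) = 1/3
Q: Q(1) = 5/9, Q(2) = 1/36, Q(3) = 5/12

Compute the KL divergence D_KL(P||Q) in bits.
0.8420 bits

D_KL(P||Q) = Σ P(x) log₂(P(x)/Q(x))

Computing term by term:
  P(1)·log₂(P(1)/Q(1)) = (1/3)·log₂((1/3)/(5/9)) = -0.24566
  P(2)·log₂(P(2)/Q(2)) = (1/3)·log₂((1/3)/(1/36)) = 1.19499
  P(3)·log₂(P(3)/Q(3)) = (1/3)·log₂((1/3)/(5/12)) = -0.10731

D_KL(P||Q) = -0.24566 + 1.19499 - 0.10731 = 0.84202 ≈ 0.8420 bits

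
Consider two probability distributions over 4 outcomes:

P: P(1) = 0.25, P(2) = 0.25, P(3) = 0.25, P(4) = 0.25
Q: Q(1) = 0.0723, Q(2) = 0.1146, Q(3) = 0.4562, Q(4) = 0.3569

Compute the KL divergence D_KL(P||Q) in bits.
0.3835 bits

D_KL(P||Q) = Σ P(x) log₂(P(x)/Q(x))

Computing term by term:
  P(1)·log₂(P(1)/Q(1)) = 0.25·log₂(0.25/0.0723) = 0.44747
  P(2)·log₂(P(2)/Q(2)) = 0.25·log₂(0.25/0.1146) = 0.28133
  P(3)·log₂(P(3)/Q(3)) = 0.25·log₂(0.25/0.4562) = -0.21693
  P(4)·log₂(P(4)/Q(4)) = 0.25·log₂(0.25/0.3569) = -0.12840

D_KL(P||Q) = 0.44747 + 0.28133 - 0.21693 - 0.12840 = 0.38347 ≈ 0.3835 bits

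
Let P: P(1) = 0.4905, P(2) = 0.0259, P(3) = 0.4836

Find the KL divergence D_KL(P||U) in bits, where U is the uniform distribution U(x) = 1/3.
0.4375 bits

U(i) = 1/3 for all i

D_KL(P||U) = Σ P(x) log₂(P(x) / (1/3))
           = Σ P(x) log₂(P(x)) + log₂(3)
           = log₂(3) - H(P)

H(P) = -Σ P(x) log₂(P(x)):
  -P(1)·log₂(P(1)) = -(0.4905)·log₂(0.4905) = 0.50407
  -P(2)·log₂(P(2)) = -(0.0259)·log₂(0.0259) = 0.13652
  -P(3)·log₂(P(3)) = -(0.4836)·log₂(0.4836) = 0.50687
H(P) = 0.50407 + 0.13652 + 0.50687 = 1.14746 bits

log₂(3) = 1.58496 bits

D_KL(P||U) = 1.58496 - 1.14746 = 0.43750 ≈ 0.4375 bits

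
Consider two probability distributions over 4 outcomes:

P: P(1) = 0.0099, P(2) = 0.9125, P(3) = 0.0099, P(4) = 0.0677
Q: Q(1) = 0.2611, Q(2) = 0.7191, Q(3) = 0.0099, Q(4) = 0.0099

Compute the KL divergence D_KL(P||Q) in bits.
0.4546 bits

D_KL(P||Q) = Σ P(x) log₂(P(x)/Q(x))

Computing term by term:
  P(1)·log₂(P(1)/Q(1)) = 0.0099·log₂(0.0099/0.2611) = -0.04674
  P(2)·log₂(P(2)/Q(2)) = 0.9125·log₂(0.9125/0.7191) = 0.31356
  P(3)·log₂(P(3)/Q(3)) = 0.0099·log₂(0.0099/0.0099) = 0.00000
  P(4)·log₂(P(4)/Q(4)) = 0.0677·log₂(0.0677/0.0099) = 0.18778

D_KL(P||Q) = -0.04674 + 0.31356 + 0.00000 + 0.18778 = 0.45460 ≈ 0.4546 bits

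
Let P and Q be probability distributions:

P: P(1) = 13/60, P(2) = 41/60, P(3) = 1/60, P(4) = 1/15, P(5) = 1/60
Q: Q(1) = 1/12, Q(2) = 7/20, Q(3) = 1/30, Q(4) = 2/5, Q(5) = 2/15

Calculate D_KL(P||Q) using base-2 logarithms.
0.7193 bits

D_KL(P||Q) = Σ P(x) log₂(P(x)/Q(x))

Computing term by term:
  P(1)·log₂(P(1)/Q(1)) = (13/60)·log₂((13/60)/(1/12)) = 0.29868
  P(2)·log₂(P(2)/Q(2)) = (41/60)·log₂((41/60)/(7/20)) = 0.65958
  P(3)·log₂(P(3)/Q(3)) = (1/60)·log₂((1/60)/(1/30)) = -0.01667
  P(4)·log₂(P(4)/Q(4)) = (1/15)·log₂((1/15)/(2/5)) = -0.17233
  P(5)·log₂(P(5)/Q(5)) = (1/60)·log₂((1/60)/(2/15)) = -0.05000

D_KL(P||Q) = 0.29868 + 0.65958 - 0.01667 - 0.17233 - 0.05000 = 0.71926 ≈ 0.7193 bits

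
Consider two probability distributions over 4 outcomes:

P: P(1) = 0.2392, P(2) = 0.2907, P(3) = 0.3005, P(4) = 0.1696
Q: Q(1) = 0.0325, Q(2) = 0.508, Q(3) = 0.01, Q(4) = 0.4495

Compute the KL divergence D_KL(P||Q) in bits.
1.6915 bits

D_KL(P||Q) = Σ P(x) log₂(P(x)/Q(x))

Computing term by term:
  P(1)·log₂(P(1)/Q(1)) = 0.2392·log₂(0.2392/0.0325) = 0.68883
  P(2)·log₂(P(2)/Q(2)) = 0.2907·log₂(0.2907/0.508) = -0.23410
  P(3)·log₂(P(3)/Q(3)) = 0.3005·log₂(0.3005/0.01) = 1.47524
  P(4)·log₂(P(4)/Q(4)) = 0.1696·log₂(0.1696/0.4495) = -0.23849

D_KL(P||Q) = 0.68883 - 0.23410 + 1.47524 - 0.23849 = 1.69148 ≈ 1.6915 bits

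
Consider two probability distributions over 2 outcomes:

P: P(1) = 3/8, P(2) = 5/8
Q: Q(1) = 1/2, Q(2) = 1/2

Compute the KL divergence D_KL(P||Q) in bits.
0.0456 bits

D_KL(P||Q) = Σ P(x) log₂(P(x)/Q(x))

Computing term by term:
  P(1)·log₂(P(1)/Q(1)) = (3/8)·log₂((3/8)/(1/2)) = -0.15564
  P(2)·log₂(P(2)/Q(2)) = (5/8)·log₂((5/8)/(1/2)) = 0.20121

D_KL(P||Q) = -0.15564 + 0.20121 = 0.04557 ≈ 0.0456 bits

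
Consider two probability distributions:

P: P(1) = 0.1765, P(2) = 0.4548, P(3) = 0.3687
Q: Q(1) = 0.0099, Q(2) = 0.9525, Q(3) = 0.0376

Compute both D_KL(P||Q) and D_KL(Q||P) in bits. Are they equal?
D_KL(P||Q) = 1.4629 bits, D_KL(Q||P) = 0.8508 bits. No, they are not equal.

D_KL(P||Q) = Σ P(x) log₂(P(x)/Q(x))

Computing term by term:
  P(1)·log₂(P(1)/Q(1)) = 0.1765·log₂(0.1765/0.0099) = 0.73355
  P(2)·log₂(P(2)/Q(2)) = 0.4548·log₂(0.4548/0.9525) = -0.48504
  P(3)·log₂(P(3)/Q(3)) = 0.3687·log₂(0.3687/0.0376) = 1.21437

D_KL(P||Q) = 0.73355 - 0.48504 + 1.21437 = 1.46288 ≈ 1.4629 bits

D_KL(Q||P) = Σ Q(x) log₂(Q(x)/P(x))

Computing term by term:
  Q(1)·log₂(Q(1)/P(1)) = 0.0099·log₂(0.0099/0.1765) = -0.04115
  Q(2)·log₂(Q(2)/P(2)) = 0.9525·log₂(0.9525/0.4548) = 1.01583
  Q(3)·log₂(Q(3)/P(3)) = 0.0376·log₂(0.0376/0.3687) = -0.12384

D_KL(Q||P) = -0.04115 + 1.01583 - 0.12384 = 0.85084 ≈ 0.8508 bits

These are NOT equal (difference: 0.6121 bits). KL divergence is asymmetric: D_KL(P||Q) ≠ D_KL(Q||P) in general.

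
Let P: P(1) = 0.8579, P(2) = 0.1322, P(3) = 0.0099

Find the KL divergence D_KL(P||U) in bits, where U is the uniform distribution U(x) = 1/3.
0.9434 bits

U(i) = 1/3 for all i

D_KL(P||U) = Σ P(x) log₂(P(x) / (1/3))
           = Σ P(x) log₂(P(x)) + log₂(3)
           = log₂(3) - H(P)

H(P) = -Σ P(x) log₂(P(x)):
  -P(1)·log₂(P(1)) = -(0.8579)·log₂(0.8579) = 0.18970
  -P(2)·log₂(P(2)) = -(0.1322)·log₂(0.1322) = 0.38592
  -P(3)·log₂(P(3)) = -(0.0099)·log₂(0.0099) = 0.06592
H(P) = 0.18970 + 0.38592 + 0.06592 = 0.64154 bits

log₂(3) = 1.58496 bits

D_KL(P||U) = 1.58496 - 0.64154 = 0.94342 ≈ 0.9434 bits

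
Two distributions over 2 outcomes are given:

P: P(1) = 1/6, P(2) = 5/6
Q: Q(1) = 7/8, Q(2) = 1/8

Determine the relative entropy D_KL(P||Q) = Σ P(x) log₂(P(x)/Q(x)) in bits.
1.8821 bits

D_KL(P||Q) = Σ P(x) log₂(P(x)/Q(x))

Computing term by term:
  P(1)·log₂(P(1)/Q(1)) = (1/6)·log₂((1/6)/(7/8)) = -0.39872
  P(2)·log₂(P(2)/Q(2)) = (5/6)·log₂((5/6)/(1/8)) = 2.28080

D_KL(P||Q) = -0.39872 + 2.28080 = 1.88208 ≈ 1.8821 bits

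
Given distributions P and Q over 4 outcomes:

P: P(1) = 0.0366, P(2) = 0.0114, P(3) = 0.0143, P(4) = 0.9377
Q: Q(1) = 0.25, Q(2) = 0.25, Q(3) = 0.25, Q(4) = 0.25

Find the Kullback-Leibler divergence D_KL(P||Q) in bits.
1.5771 bits

D_KL(P||Q) = Σ P(x) log₂(P(x)/Q(x))

Computing term by term:
  P(1)·log₂(P(1)/Q(1)) = 0.0366·log₂(0.0366/0.25) = -0.10146
  P(2)·log₂(P(2)/Q(2)) = 0.0114·log₂(0.0114/0.25) = -0.05078
  P(3)·log₂(P(3)/Q(3)) = 0.0143·log₂(0.0143/0.25) = -0.05903
  P(4)·log₂(P(4)/Q(4)) = 0.9377·log₂(0.9377/0.25) = 1.78838

D_KL(P||Q) = -0.10146 - 0.05078 - 0.05903 + 1.78838 = 1.57711 ≈ 1.5771 bits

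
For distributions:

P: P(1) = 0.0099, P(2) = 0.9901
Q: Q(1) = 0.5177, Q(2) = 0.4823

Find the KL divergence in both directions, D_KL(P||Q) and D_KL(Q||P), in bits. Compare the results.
D_KL(P||Q) = 0.9709 bits, D_KL(Q||P) = 2.4549 bits. D_KL(Q||P) is larger than D_KL(P||Q) by 1.4840 bits; the two directions differ.

D_KL(P||Q) = Σ P(x) log₂(P(x)/Q(x))

Computing term by term:
  P(1)·log₂(P(1)/Q(1)) = 0.0099·log₂(0.0099/0.5177) = -0.05651
  P(2)·log₂(P(2)/Q(2)) = 0.9901·log₂(0.9901/0.4823) = 1.02737

D_KL(P||Q) = -0.05651 + 1.02737 = 0.97086 ≈ 0.9709 bits

D_KL(Q||P) = Σ Q(x) log₂(Q(x)/P(x))

Computing term by term:
  Q(1)·log₂(Q(1)/P(1)) = 0.5177·log₂(0.5177/0.0099) = 2.95531
  Q(2)·log₂(Q(2)/P(2)) = 0.4823·log₂(0.4823/0.9901) = -0.50046

D_KL(Q||P) = 2.95531 - 0.50046 = 2.45485 ≈ 2.4549 bits

These are NOT equal (difference: 1.4840 bits). KL divergence is asymmetric: D_KL(P||Q) ≠ D_KL(Q||P) in general.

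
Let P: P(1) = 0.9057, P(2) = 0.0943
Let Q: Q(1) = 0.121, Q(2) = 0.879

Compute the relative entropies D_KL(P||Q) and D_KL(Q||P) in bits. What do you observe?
D_KL(P||Q) = 2.3265 bits, D_KL(Q||P) = 2.4795 bits. The two directions give different values (D_KL(Q||P) exceeds D_KL(P||Q) by 0.1530 bits): KL divergence is asymmetric.

D_KL(P||Q) = Σ P(x) log₂(P(x)/Q(x))

Computing term by term:
  P(1)·log₂(P(1)/Q(1)) = 0.9057·log₂(0.9057/0.121) = 2.63018
  P(2)·log₂(P(2)/Q(2)) = 0.0943·log₂(0.0943/0.879) = -0.30370

D_KL(P||Q) = 2.63018 - 0.30370 = 2.32648 ≈ 2.3265 bits

D_KL(Q||P) = Σ Q(x) log₂(Q(x)/P(x))

Computing term by term:
  Q(1)·log₂(Q(1)/P(1)) = 0.121·log₂(0.121/0.9057) = -0.35139
  Q(2)·log₂(Q(2)/P(2)) = 0.879·log₂(0.879/0.0943) = 2.83085

D_KL(Q||P) = -0.35139 + 2.83085 = 2.47946 ≈ 2.4795 bits

These are NOT equal (difference: 0.1530 bits). KL divergence is asymmetric: D_KL(P||Q) ≠ D_KL(Q||P) in general.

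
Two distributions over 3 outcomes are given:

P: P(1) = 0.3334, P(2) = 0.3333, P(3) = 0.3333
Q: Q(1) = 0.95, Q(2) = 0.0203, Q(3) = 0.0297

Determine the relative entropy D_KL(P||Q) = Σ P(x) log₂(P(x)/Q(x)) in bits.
2.0046 bits

D_KL(P||Q) = Σ P(x) log₂(P(x)/Q(x))

Computing term by term:
  P(1)·log₂(P(1)/Q(1)) = 0.3334·log₂(0.3334/0.95) = -0.50366
  P(2)·log₂(P(2)/Q(2)) = 0.3333·log₂(0.3333/0.0203) = 1.34562
  P(3)·log₂(P(3)/Q(3)) = 0.3333·log₂(0.3333/0.0297) = 1.16265

D_KL(P||Q) = -0.50366 + 1.34562 + 1.16265 = 2.00461 ≈ 2.0046 bits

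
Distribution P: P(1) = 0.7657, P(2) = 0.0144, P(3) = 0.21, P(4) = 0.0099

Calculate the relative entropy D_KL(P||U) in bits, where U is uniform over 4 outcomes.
1.0783 bits

U(i) = 1/4 for all i

D_KL(P||U) = Σ P(x) log₂(P(x) / (1/4))
           = Σ P(x) log₂(P(x)) + log₂(4)
           = log₂(4) - H(P)

H(P) = -Σ P(x) log₂(P(x)):
  -P(1)·log₂(P(1)) = -(0.7657)·log₂(0.7657) = 0.29491
  -P(2)·log₂(P(2)) = -(0.0144)·log₂(0.0144) = 0.08810
  -P(3)·log₂(P(3)) = -(0.21)·log₂(0.21) = 0.47282
  -P(4)·log₂(P(4)) = -(0.0099)·log₂(0.0099) = 0.06592
H(P) = 0.29491 + 0.08810 + 0.47282 + 0.06592 = 0.92175 bits

log₂(4) = 2.00000 bits

D_KL(P||U) = 2.00000 - 0.92175 = 1.07825 ≈ 1.0783 bits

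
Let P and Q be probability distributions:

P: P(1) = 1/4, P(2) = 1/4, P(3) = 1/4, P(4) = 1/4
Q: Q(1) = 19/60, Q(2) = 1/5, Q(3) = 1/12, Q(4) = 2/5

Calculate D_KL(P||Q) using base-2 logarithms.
0.2219 bits

D_KL(P||Q) = Σ P(x) log₂(P(x)/Q(x))

Computing term by term:
  P(1)·log₂(P(1)/Q(1)) = (1/4)·log₂((1/4)/(19/60)) = -0.08526
  P(2)·log₂(P(2)/Q(2)) = (1/4)·log₂((1/4)/(1/5)) = 0.08048
  P(3)·log₂(P(3)/Q(3)) = (1/4)·log₂((1/4)/(1/12)) = 0.39624
  P(4)·log₂(P(4)/Q(4)) = (1/4)·log₂((1/4)/(2/5)) = -0.16952

D_KL(P||Q) = -0.08526 + 0.08048 + 0.39624 - 0.16952 = 0.22194 ≈ 0.2219 bits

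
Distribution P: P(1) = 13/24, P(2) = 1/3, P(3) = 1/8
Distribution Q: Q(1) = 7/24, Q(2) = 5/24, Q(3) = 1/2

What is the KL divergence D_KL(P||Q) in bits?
0.4598 bits

D_KL(P||Q) = Σ P(x) log₂(P(x)/Q(x))

Computing term by term:
  P(1)·log₂(P(1)/Q(1)) = (13/24)·log₂((13/24)/(7/24)) = 0.48375
  P(2)·log₂(P(2)/Q(2)) = (1/3)·log₂((1/3)/(5/24)) = 0.22602
  P(3)·log₂(P(3)/Q(3)) = (1/8)·log₂((1/8)/(1/2)) = -0.25000

D_KL(P||Q) = 0.48375 + 0.22602 - 0.25000 = 0.45977 ≈ 0.4598 bits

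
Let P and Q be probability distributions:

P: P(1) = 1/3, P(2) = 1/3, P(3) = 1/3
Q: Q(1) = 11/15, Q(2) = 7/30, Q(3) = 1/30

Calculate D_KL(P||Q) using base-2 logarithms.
0.8997 bits

D_KL(P||Q) = Σ P(x) log₂(P(x)/Q(x))

Computing term by term:
  P(1)·log₂(P(1)/Q(1)) = (1/3)·log₂((1/3)/(11/15)) = -0.37917
  P(2)·log₂(P(2)/Q(2)) = (1/3)·log₂((1/3)/(7/30)) = 0.17152
  P(3)·log₂(P(3)/Q(3)) = (1/3)·log₂((1/3)/(1/30)) = 1.10731

D_KL(P||Q) = -0.37917 + 0.17152 + 1.10731 = 0.89966 ≈ 0.8997 bits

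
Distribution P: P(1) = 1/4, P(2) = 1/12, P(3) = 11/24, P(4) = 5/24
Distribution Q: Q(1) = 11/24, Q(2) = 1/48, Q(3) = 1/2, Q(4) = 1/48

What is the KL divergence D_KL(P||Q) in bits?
0.5826 bits

D_KL(P||Q) = Σ P(x) log₂(P(x)/Q(x))

Computing term by term:
  P(1)·log₂(P(1)/Q(1)) = (1/4)·log₂((1/4)/(11/24)) = -0.21862
  P(2)·log₂(P(2)/Q(2)) = (1/12)·log₂((1/12)/(1/48)) = 0.16667
  P(3)·log₂(P(3)/Q(3)) = (11/24)·log₂((11/24)/(1/2)) = -0.05753
  P(4)·log₂(P(4)/Q(4)) = (5/24)·log₂((5/24)/(1/48)) = 0.69207

D_KL(P||Q) = -0.21862 + 0.16667 - 0.05753 + 0.69207 = 0.58259 ≈ 0.5826 bits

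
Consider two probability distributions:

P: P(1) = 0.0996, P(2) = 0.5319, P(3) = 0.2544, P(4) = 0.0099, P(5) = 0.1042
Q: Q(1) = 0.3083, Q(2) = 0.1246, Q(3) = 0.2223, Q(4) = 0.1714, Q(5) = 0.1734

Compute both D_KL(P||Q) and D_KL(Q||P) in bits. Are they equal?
D_KL(P||Q) = 0.8836 bits, D_KL(Q||P) = 1.0309 bits. No, they are not equal.

D_KL(P||Q) = Σ P(x) log₂(P(x)/Q(x))

Computing term by term:
  P(1)·log₂(P(1)/Q(1)) = 0.0996·log₂(0.0996/0.3083) = -0.16236
  P(2)·log₂(P(2)/Q(2)) = 0.5319·log₂(0.5319/0.1246) = 1.11372
  P(3)·log₂(P(3)/Q(3)) = 0.2544·log₂(0.2544/0.2223) = 0.04950
  P(4)·log₂(P(4)/Q(4)) = 0.0099·log₂(0.0099/0.1714) = -0.04073
  P(5)·log₂(P(5)/Q(5)) = 0.1042·log₂(0.1042/0.1734) = -0.07656

D_KL(P||Q) = -0.16236 + 1.11372 + 0.04950 - 0.04073 - 0.07656 = 0.88357 ≈ 0.8836 bits

D_KL(Q||P) = Σ Q(x) log₂(Q(x)/P(x))

Computing term by term:
  Q(1)·log₂(Q(1)/P(1)) = 0.3083·log₂(0.3083/0.0996) = 0.50257
  Q(2)·log₂(Q(2)/P(2)) = 0.1246·log₂(0.1246/0.5319) = -0.26089
  Q(3)·log₂(Q(3)/P(3)) = 0.2223·log₂(0.2223/0.2544) = -0.04326
  Q(4)·log₂(Q(4)/P(4)) = 0.1714·log₂(0.1714/0.0099) = 0.70510
  Q(5)·log₂(Q(5)/P(5)) = 0.1734·log₂(0.1734/0.1042) = 0.12741

D_KL(Q||P) = 0.50257 - 0.26089 - 0.04326 + 0.70510 + 0.12741 = 1.03093 ≈ 1.0309 bits

These are NOT equal (difference: 0.1473 bits). KL divergence is asymmetric: D_KL(P||Q) ≠ D_KL(Q||P) in general.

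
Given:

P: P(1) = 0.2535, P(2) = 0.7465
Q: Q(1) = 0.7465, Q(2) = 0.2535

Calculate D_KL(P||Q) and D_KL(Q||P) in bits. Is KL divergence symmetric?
D_KL(P||Q) = 0.7682 bits, D_KL(Q||P) = 0.7682 bits. The two values coincide for this particular pair, but no — KL divergence is not symmetric in general.

D_KL(P||Q) = Σ P(x) log₂(P(x)/Q(x))

Computing term by term:
  P(1)·log₂(P(1)/Q(1)) = 0.2535·log₂(0.2535/0.7465) = -0.39499
  P(2)·log₂(P(2)/Q(2)) = 0.7465·log₂(0.7465/0.2535) = 1.16316

D_KL(P||Q) = -0.39499 + 1.16316 = 0.76817 ≈ 0.7682 bits

D_KL(Q||P) = Σ Q(x) log₂(Q(x)/P(x))

Computing term by term:
  Q(1)·log₂(Q(1)/P(1)) = 0.7465·log₂(0.7465/0.2535) = 1.16316
  Q(2)·log₂(Q(2)/P(2)) = 0.2535·log₂(0.2535/0.7465) = -0.39499

D_KL(Q||P) = 1.16316 - 0.39499 = 0.76817 ≈ 0.7682 bits

These ARE equal here. Q is P with outcomes relabeled (Q(1) = P(2), Q(2) = P(1)) by a relabeling that is its own inverse, so the two sums contain exactly the same terms in a different order. This is a special case — KL divergence is not symmetric in general: D_KL(P||Q) ≠ D_KL(Q||P) for most P, Q.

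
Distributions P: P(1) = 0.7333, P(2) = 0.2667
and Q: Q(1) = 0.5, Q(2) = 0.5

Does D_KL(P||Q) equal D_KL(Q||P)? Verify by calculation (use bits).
D_KL(P||Q) = 0.1633 bits, D_KL(Q||P) = 0.1771 bits. No — D_KL(P||Q) ≠ D_KL(Q||P) for this pair.

D_KL(P||Q) = Σ P(x) log₂(P(x)/Q(x))

Computing term by term:
  P(1)·log₂(P(1)/Q(1)) = 0.7333·log₂(0.7333/0.5) = 0.40513
  P(2)·log₂(P(2)/Q(2)) = 0.2667·log₂(0.2667/0.5) = -0.24182

D_KL(P||Q) = 0.40513 - 0.24182 = 0.16331 ≈ 0.1633 bits

D_KL(Q||P) = Σ Q(x) log₂(Q(x)/P(x))

Computing term by term:
  Q(1)·log₂(Q(1)/P(1)) = 0.5·log₂(0.5/0.7333) = -0.27624
  Q(2)·log₂(Q(2)/P(2)) = 0.5·log₂(0.5/0.2667) = 0.45336

D_KL(Q||P) = -0.27624 + 0.45336 = 0.17712 ≈ 0.1771 bits

These are NOT equal (difference: 0.0138 bits). KL divergence is asymmetric: D_KL(P||Q) ≠ D_KL(Q||P) in general.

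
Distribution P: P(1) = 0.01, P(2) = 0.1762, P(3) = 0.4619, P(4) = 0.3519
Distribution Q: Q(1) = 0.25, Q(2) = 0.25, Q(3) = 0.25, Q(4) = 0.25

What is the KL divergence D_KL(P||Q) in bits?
0.4473 bits

D_KL(P||Q) = Σ P(x) log₂(P(x)/Q(x))

Computing term by term:
  P(1)·log₂(P(1)/Q(1)) = 0.01·log₂(0.01/0.25) = -0.04644
  P(2)·log₂(P(2)/Q(2)) = 0.1762·log₂(0.1762/0.25) = -0.08893
  P(3)·log₂(P(3)/Q(3)) = 0.4619·log₂(0.4619/0.25) = 0.40908
  P(4)·log₂(P(4)/Q(4)) = 0.3519·log₂(0.3519/0.25) = 0.17357

D_KL(P||Q) = -0.04644 - 0.08893 + 0.40908 + 0.17357 = 0.44728 ≈ 0.4473 bits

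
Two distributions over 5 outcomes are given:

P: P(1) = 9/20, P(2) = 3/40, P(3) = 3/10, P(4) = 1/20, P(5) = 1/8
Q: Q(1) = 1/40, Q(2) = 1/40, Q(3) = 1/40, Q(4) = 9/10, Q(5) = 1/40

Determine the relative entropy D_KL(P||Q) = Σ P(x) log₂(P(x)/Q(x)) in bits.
3.1526 bits

D_KL(P||Q) = Σ P(x) log₂(P(x)/Q(x))

Computing term by term:
  P(1)·log₂(P(1)/Q(1)) = (9/20)·log₂((9/20)/(1/40)) = 1.87647
  P(2)·log₂(P(2)/Q(2)) = (3/40)·log₂((3/40)/(1/40)) = 0.11887
  P(3)·log₂(P(3)/Q(3)) = (3/10)·log₂((3/10)/(1/40)) = 1.07549
  P(4)·log₂(P(4)/Q(4)) = (1/20)·log₂((1/20)/(9/10)) = -0.20850
  P(5)·log₂(P(5)/Q(5)) = (1/8)·log₂((1/8)/(1/40)) = 0.29024

D_KL(P||Q) = 1.87647 + 0.11887 + 1.07549 - 0.20850 + 0.29024 = 3.15257 ≈ 3.1526 bits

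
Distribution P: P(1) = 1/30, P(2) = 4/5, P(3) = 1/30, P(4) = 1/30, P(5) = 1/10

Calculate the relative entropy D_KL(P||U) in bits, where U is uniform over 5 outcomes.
1.2415 bits

U(i) = 1/5 for all i

D_KL(P||U) = Σ P(x) log₂(P(x) / (1/5))
           = Σ P(x) log₂(P(x)) + log₂(5)
           = log₂(5) - H(P)

H(P) = -Σ P(x) log₂(P(x)):
  -P(1)·log₂(P(1)) = -(1/30)·log₂(1/30) = 0.16356
  -P(2)·log₂(P(2)) = -(4/5)·log₂(4/5) = 0.25754
  -P(3)·log₂(P(3)) = -(1/30)·log₂(1/30) = 0.16356
  -P(4)·log₂(P(4)) = -(1/30)·log₂(1/30) = 0.16356
  -P(5)·log₂(P(5)) = -(1/10)·log₂(1/10) = 0.33219
H(P) = 0.16356 + 0.25754 + 0.16356 + 0.16356 + 0.33219 = 1.08041 bits

log₂(5) = 2.32193 bits

D_KL(P||U) = 2.32193 - 1.08041 = 1.24152 ≈ 1.2415 bits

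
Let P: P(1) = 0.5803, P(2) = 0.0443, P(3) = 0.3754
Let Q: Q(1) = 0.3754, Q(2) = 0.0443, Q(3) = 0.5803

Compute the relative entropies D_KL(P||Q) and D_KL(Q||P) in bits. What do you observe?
D_KL(P||Q) = 0.1288 bits, D_KL(Q||P) = 0.1288 bits. The two directions give the same value here, because Q is a self-inverse relabeling of P; in general KL divergence is asymmetric.

D_KL(P||Q) = Σ P(x) log₂(P(x)/Q(x))

Computing term by term:
  P(1)·log₂(P(1)/Q(1)) = 0.5803·log₂(0.5803/0.3754) = 0.36464
  P(2)·log₂(P(2)/Q(2)) = 0.0443·log₂(0.0443/0.0443) = 0.00000
  P(3)·log₂(P(3)/Q(3)) = 0.3754·log₂(0.3754/0.5803) = -0.23589

D_KL(P||Q) = 0.36464 + 0.00000 - 0.23589 = 0.12875 ≈ 0.1288 bits

D_KL(Q||P) = Σ Q(x) log₂(Q(x)/P(x))

Computing term by term:
  Q(1)·log₂(Q(1)/P(1)) = 0.3754·log₂(0.3754/0.5803) = -0.23589
  Q(2)·log₂(Q(2)/P(2)) = 0.0443·log₂(0.0443/0.0443) = 0.00000
  Q(3)·log₂(Q(3)/P(3)) = 0.5803·log₂(0.5803/0.3754) = 0.36464

D_KL(Q||P) = -0.23589 + 0.00000 + 0.36464 = 0.12875 ≈ 0.1288 bits

These ARE equal here. Q is P with outcomes relabeled (Q(1) = P(3), Q(3) = P(1)) by a relabeling that is its own inverse, so the two sums contain exactly the same terms in a different order. This is a special case — KL divergence is not symmetric in general: D_KL(P||Q) ≠ D_KL(Q||P) for most P, Q.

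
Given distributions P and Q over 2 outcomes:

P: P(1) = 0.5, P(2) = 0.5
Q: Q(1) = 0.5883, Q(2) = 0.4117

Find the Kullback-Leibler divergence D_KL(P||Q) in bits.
0.0229 bits

D_KL(P||Q) = Σ P(x) log₂(P(x)/Q(x))

Computing term by term:
  P(1)·log₂(P(1)/Q(1)) = 0.5·log₂(0.5/0.5883) = -0.11731
  P(2)·log₂(P(2)/Q(2)) = 0.5·log₂(0.5/0.4117) = 0.14017

D_KL(P||Q) = -0.11731 + 0.14017 = 0.02286 ≈ 0.0229 bits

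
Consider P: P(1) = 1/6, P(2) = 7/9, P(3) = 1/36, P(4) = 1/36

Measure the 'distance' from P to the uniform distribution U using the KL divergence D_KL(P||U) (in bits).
1.0000 bits

U(i) = 1/4 for all i

D_KL(P||U) = Σ P(x) log₂(P(x) / (1/4))
           = Σ P(x) log₂(P(x)) + log₂(4)
           = log₂(4) - H(P)

H(P) = -Σ P(x) log₂(P(x)):
  -P(1)·log₂(P(1)) = -(1/6)·log₂(1/6) = 0.43083
  -P(2)·log₂(P(2)) = -(7/9)·log₂(7/9) = 0.28200
  -P(3)·log₂(P(3)) = -(1/36)·log₂(1/36) = 0.14361
  -P(4)·log₂(P(4)) = -(1/36)·log₂(1/36) = 0.14361
H(P) = 0.43083 + 0.28200 + 0.14361 + 0.14361 = 1.00005 bits

log₂(4) = 2.00000 bits

D_KL(P||U) = 2.00000 - 1.00005 = 0.99995 ≈ 1.0000 bits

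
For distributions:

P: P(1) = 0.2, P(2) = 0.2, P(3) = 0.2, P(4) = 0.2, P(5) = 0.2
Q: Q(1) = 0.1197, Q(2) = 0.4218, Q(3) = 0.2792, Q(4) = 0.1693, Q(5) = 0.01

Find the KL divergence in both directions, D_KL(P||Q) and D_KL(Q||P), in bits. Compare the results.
D_KL(P||Q) = 0.7490 bits, D_KL(Q||P) = 0.4159 bits. D_KL(P||Q) is larger than D_KL(Q||P) by 0.3331 bits; the two directions differ.

D_KL(P||Q) = Σ P(x) log₂(P(x)/Q(x))

Computing term by term:
  P(1)·log₂(P(1)/Q(1)) = 0.2·log₂(0.2/0.1197) = 0.14812
  P(2)·log₂(P(2)/Q(2)) = 0.2·log₂(0.2/0.4218) = -0.21531
  P(3)·log₂(P(3)/Q(3)) = 0.2·log₂(0.2/0.2792) = -0.09626
  P(4)·log₂(P(4)/Q(4)) = 0.2·log₂(0.2/0.1693) = 0.04808
  P(5)·log₂(P(5)/Q(5)) = 0.2·log₂(0.2/0.01) = 0.86439

D_KL(P||Q) = 0.14812 - 0.21531 - 0.09626 + 0.04808 + 0.86439 = 0.74902 ≈ 0.7490 bits

D_KL(Q||P) = Σ Q(x) log₂(Q(x)/P(x))

Computing term by term:
  Q(1)·log₂(Q(1)/P(1)) = 0.1197·log₂(0.1197/0.2) = -0.08865
  Q(2)·log₂(Q(2)/P(2)) = 0.4218·log₂(0.4218/0.2) = 0.45409
  Q(3)·log₂(Q(3)/P(3)) = 0.2792·log₂(0.2792/0.2) = 0.13438
  Q(4)·log₂(Q(4)/P(4)) = 0.1693·log₂(0.1693/0.2) = -0.04070
  Q(5)·log₂(Q(5)/P(5)) = 0.01·log₂(0.01/0.2) = -0.04322

D_KL(Q||P) = -0.08865 + 0.45409 + 0.13438 - 0.04070 - 0.04322 = 0.41590 ≈ 0.4159 bits

These are NOT equal (difference: 0.3331 bits). KL divergence is asymmetric: D_KL(P||Q) ≠ D_KL(Q||P) in general.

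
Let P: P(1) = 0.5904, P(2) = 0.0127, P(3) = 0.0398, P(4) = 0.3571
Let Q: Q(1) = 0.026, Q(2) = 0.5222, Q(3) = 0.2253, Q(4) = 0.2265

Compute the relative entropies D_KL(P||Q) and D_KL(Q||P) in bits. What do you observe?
D_KL(P||Q) = 2.7267 bits, D_KL(Q||P) = 3.0975 bits. The two directions give different values (D_KL(Q||P) exceeds D_KL(P||Q) by 0.3708 bits): KL divergence is asymmetric.

D_KL(P||Q) = Σ P(x) log₂(P(x)/Q(x))

Computing term by term:
  P(1)·log₂(P(1)/Q(1)) = 0.5904·log₂(0.5904/0.026) = 2.65982
  P(2)·log₂(P(2)/Q(2)) = 0.0127·log₂(0.0127/0.5222) = -0.06809
  P(3)·log₂(P(3)/Q(3)) = 0.0398·log₂(0.0398/0.2253) = -0.09954
  P(4)·log₂(P(4)/Q(4)) = 0.3571·log₂(0.3571/0.2265) = 0.23455

D_KL(P||Q) = 2.65982 - 0.06809 - 0.09954 + 0.23455 = 2.72674 ≈ 2.7267 bits

D_KL(Q||P) = Σ Q(x) log₂(Q(x)/P(x))

Computing term by term:
  Q(1)·log₂(Q(1)/P(1)) = 0.026·log₂(0.026/0.5904) = -0.11713
  Q(2)·log₂(Q(2)/P(2)) = 0.5222·log₂(0.5222/0.0127) = 2.79988
  Q(3)·log₂(Q(3)/P(3)) = 0.2253·log₂(0.2253/0.0398) = 0.56348
  Q(4)·log₂(Q(4)/P(4)) = 0.2265·log₂(0.2265/0.3571) = -0.14877

D_KL(Q||P) = -0.11713 + 2.79988 + 0.56348 - 0.14877 = 3.09746 ≈ 3.0975 bits

These are NOT equal (difference: 0.3708 bits). KL divergence is asymmetric: D_KL(P||Q) ≠ D_KL(Q||P) in general.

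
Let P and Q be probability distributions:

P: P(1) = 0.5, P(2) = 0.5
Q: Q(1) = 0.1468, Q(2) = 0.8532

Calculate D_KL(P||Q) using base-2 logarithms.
0.4986 bits

D_KL(P||Q) = Σ P(x) log₂(P(x)/Q(x))

Computing term by term:
  P(1)·log₂(P(1)/Q(1)) = 0.5·log₂(0.5/0.1468) = 0.88404
  P(2)·log₂(P(2)/Q(2)) = 0.5·log₂(0.5/0.8532) = -0.38548

D_KL(P||Q) = 0.88404 - 0.38548 = 0.49856 ≈ 0.4986 bits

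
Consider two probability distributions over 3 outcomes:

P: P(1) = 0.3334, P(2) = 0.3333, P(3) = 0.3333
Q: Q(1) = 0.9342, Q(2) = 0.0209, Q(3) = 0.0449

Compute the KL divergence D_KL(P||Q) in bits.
1.7999 bits

D_KL(P||Q) = Σ P(x) log₂(P(x)/Q(x))

Computing term by term:
  P(1)·log₂(P(1)/Q(1)) = 0.3334·log₂(0.3334/0.9342) = -0.49559
  P(2)·log₂(P(2)/Q(2)) = 0.3333·log₂(0.3333/0.0209) = 1.33162
  P(3)·log₂(P(3)/Q(3)) = 0.3333·log₂(0.3333/0.0449) = 0.96391

D_KL(P||Q) = -0.49559 + 1.33162 + 0.96391 = 1.79994 ≈ 1.7999 bits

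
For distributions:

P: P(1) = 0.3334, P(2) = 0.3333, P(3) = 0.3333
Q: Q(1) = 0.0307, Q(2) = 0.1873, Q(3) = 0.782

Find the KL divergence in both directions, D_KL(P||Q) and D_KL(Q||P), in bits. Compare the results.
D_KL(P||Q) = 1.0143 bits, D_KL(Q||P) = 0.7008 bits. D_KL(P||Q) is larger than D_KL(Q||P) by 0.3135 bits; the two directions differ.

D_KL(P||Q) = Σ P(x) log₂(P(x)/Q(x))

Computing term by term:
  P(1)·log₂(P(1)/Q(1)) = 0.3334·log₂(0.3334/0.0307) = 1.14721
  P(2)·log₂(P(2)/Q(2)) = 0.3333·log₂(0.3333/0.1873) = 0.27713
  P(3)·log₂(P(3)/Q(3)) = 0.3333·log₂(0.3333/0.782) = -0.41007

D_KL(P||Q) = 1.14721 + 0.27713 - 0.41007 = 1.01427 ≈ 1.0143 bits

D_KL(Q||P) = Σ Q(x) log₂(Q(x)/P(x))

Computing term by term:
  Q(1)·log₂(Q(1)/P(1)) = 0.0307·log₂(0.0307/0.3334) = -0.10564
  Q(2)·log₂(Q(2)/P(2)) = 0.1873·log₂(0.1873/0.3333) = -0.15573
  Q(3)·log₂(Q(3)/P(3)) = 0.782·log₂(0.782/0.3333) = 0.96213

D_KL(Q||P) = -0.10564 - 0.15573 + 0.96213 = 0.70076 ≈ 0.7008 bits

These are NOT equal (difference: 0.3135 bits). KL divergence is asymmetric: D_KL(P||Q) ≠ D_KL(Q||P) in general.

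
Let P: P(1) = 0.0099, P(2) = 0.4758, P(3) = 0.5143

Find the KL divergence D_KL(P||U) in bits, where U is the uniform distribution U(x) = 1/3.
0.5158 bits

U(i) = 1/3 for all i

D_KL(P||U) = Σ P(x) log₂(P(x) / (1/3))
           = Σ P(x) log₂(P(x)) + log₂(3)
           = log₂(3) - H(P)

H(P) = -Σ P(x) log₂(P(x)):
  -P(1)·log₂(P(1)) = -(0.0099)·log₂(0.0099) = 0.06592
  -P(2)·log₂(P(2)) = -(0.4758)·log₂(0.4758) = 0.50985
  -P(3)·log₂(P(3)) = -(0.5143)·log₂(0.5143) = 0.49338
H(P) = 0.06592 + 0.50985 + 0.49338 = 1.06915 bits

log₂(3) = 1.58496 bits

D_KL(P||U) = 1.58496 - 1.06915 = 0.51581 ≈ 0.5158 bits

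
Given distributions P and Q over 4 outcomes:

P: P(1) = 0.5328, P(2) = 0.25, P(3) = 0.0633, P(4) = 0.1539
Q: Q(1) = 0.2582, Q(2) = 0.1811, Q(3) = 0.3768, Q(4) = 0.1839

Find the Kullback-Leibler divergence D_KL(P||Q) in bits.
0.4707 bits

D_KL(P||Q) = Σ P(x) log₂(P(x)/Q(x))

Computing term by term:
  P(1)·log₂(P(1)/Q(1)) = 0.5328·log₂(0.5328/0.2582) = 0.55683
  P(2)·log₂(P(2)/Q(2)) = 0.25·log₂(0.25/0.1811) = 0.11629
  P(3)·log₂(P(3)/Q(3)) = 0.0633·log₂(0.0633/0.3768) = -0.16290
  P(4)·log₂(P(4)/Q(4)) = 0.1539·log₂(0.1539/0.1839) = -0.03954

D_KL(P||Q) = 0.55683 + 0.11629 - 0.16290 - 0.03954 = 0.47068 ≈ 0.4707 bits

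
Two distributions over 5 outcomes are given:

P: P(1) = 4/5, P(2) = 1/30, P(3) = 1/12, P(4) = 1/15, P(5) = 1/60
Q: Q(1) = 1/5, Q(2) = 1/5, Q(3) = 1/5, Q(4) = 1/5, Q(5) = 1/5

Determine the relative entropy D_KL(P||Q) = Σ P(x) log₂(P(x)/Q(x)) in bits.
1.2432 bits

D_KL(P||Q) = Σ P(x) log₂(P(x)/Q(x))

Computing term by term:
  P(1)·log₂(P(1)/Q(1)) = (4/5)·log₂((4/5)/(1/5)) = 1.60000
  P(2)·log₂(P(2)/Q(2)) = (1/30)·log₂((1/30)/(1/5)) = -0.08617
  P(3)·log₂(P(3)/Q(3)) = (1/12)·log₂((1/12)/(1/5)) = -0.10525
  P(4)·log₂(P(4)/Q(4)) = (1/15)·log₂((1/15)/(1/5)) = -0.10566
  P(5)·log₂(P(5)/Q(5)) = (1/60)·log₂((1/60)/(1/5)) = -0.05975

D_KL(P||Q) = 1.60000 - 0.08617 - 0.10525 - 0.10566 - 0.05975 = 1.24317 ≈ 1.2432 bits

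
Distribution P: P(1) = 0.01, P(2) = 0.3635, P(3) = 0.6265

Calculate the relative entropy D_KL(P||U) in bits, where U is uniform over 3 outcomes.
0.5652 bits

U(i) = 1/3 for all i

D_KL(P||U) = Σ P(x) log₂(P(x) / (1/3))
           = Σ P(x) log₂(P(x)) + log₂(3)
           = log₂(3) - H(P)

H(P) = -Σ P(x) log₂(P(x)):
  -P(1)·log₂(P(1)) = -(0.01)·log₂(0.01) = 0.06644
  -P(2)·log₂(P(2)) = -(0.3635)·log₂(0.3635) = 0.53070
  -P(3)·log₂(P(3)) = -(0.6265)·log₂(0.6265) = 0.42265
H(P) = 0.06644 + 0.53070 + 0.42265 = 1.01979 bits

log₂(3) = 1.58496 bits

D_KL(P||U) = 1.58496 - 1.01979 = 0.56517 ≈ 0.5652 bits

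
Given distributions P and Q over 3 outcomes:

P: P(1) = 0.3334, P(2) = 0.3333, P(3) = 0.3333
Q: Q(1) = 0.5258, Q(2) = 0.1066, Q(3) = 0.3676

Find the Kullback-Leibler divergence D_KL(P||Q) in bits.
0.2819 bits

D_KL(P||Q) = Σ P(x) log₂(P(x)/Q(x))

Computing term by term:
  P(1)·log₂(P(1)/Q(1)) = 0.3334·log₂(0.3334/0.5258) = -0.21913
  P(2)·log₂(P(2)/Q(2)) = 0.3333·log₂(0.3333/0.1066) = 0.54815
  P(3)·log₂(P(3)/Q(3)) = 0.3333·log₂(0.3333/0.3676) = -0.04710

D_KL(P||Q) = -0.21913 + 0.54815 - 0.04710 = 0.28192 ≈ 0.2819 bits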